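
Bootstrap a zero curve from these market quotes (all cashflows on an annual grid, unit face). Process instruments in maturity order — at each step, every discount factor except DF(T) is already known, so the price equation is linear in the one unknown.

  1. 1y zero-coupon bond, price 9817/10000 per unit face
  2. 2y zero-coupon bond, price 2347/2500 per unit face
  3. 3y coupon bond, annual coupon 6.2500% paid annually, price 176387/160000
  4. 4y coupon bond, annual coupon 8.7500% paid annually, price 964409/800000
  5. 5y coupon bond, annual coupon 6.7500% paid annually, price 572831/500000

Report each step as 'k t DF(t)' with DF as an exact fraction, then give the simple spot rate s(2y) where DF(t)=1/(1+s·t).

step 1 [1y] zero: DF = P = 9817/10000 ≈ 0.981700
step 2 [2y] zero: DF = P = 2347/2500 ≈ 0.938800
step 3 [3y] bond c/1=1/16: DF=(176387/160000 − 1/16·(0.981700+0.938800))/(1+1/16) = 4623/5000 ≈ 0.924600
step 4 [4y] bond c/1=7/80: DF=(964409/800000 − 7/80·(0.981700+0.938800+0.924600))/(1+7/80) = 2199/2500 ≈ 0.879600
step 5 [5y] bond c/1=27/400: DF=(572831/500000 − 27/400·(0.981700+0.938800+0.924600+0.879600))/(1+27/400) = 8377/10000 ≈ 0.837700

1 1 9817/10000
2 2 2347/2500
3 3 4623/5000
4 4 2199/2500
5 5 8377/10000
s(2y) = (1/(2347/2500) − 1)/(2) = 153/4694 ≈ 3.2595%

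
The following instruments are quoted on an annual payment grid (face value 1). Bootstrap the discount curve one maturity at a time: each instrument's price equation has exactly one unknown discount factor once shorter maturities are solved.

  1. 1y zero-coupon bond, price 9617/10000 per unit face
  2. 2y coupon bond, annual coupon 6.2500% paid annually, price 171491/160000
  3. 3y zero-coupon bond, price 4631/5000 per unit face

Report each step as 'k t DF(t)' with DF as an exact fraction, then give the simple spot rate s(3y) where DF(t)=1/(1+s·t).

step 1 [1y] zero: DF = P = 9617/10000 ≈ 0.961700
step 2 [2y] bond c/1=1/16: DF=(171491/160000 − 1/16·(0.961700))/(1+1/16) = 4761/5000 ≈ 0.952200
step 3 [3y] zero: DF = P = 4631/5000 ≈ 0.926200

1 1 9617/10000
2 2 4761/5000
3 3 4631/5000
s(3y) = (1/(4631/5000) − 1)/(3) = 123/4631 ≈ 2.6560%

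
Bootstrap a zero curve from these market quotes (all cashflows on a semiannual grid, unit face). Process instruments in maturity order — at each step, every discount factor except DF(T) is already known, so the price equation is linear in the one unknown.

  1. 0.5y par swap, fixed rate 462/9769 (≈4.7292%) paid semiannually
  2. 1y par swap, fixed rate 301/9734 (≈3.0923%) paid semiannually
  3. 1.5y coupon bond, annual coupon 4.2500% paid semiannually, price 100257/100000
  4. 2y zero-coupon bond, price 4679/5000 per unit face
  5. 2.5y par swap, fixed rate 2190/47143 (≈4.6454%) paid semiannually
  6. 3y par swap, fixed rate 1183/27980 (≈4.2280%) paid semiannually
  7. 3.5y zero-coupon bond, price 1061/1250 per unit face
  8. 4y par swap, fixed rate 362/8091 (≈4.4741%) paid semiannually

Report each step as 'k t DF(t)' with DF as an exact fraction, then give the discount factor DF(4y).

step 1 [0.5y] swap r/2=231/9769: DF=(1 − 231/9769·(0))/(1+231/9769) = 9769/10000 ≈ 0.976900
step 2 [1y] swap r/2=301/19468: DF=(1 − 301/19468·(0.976900))/(1+301/19468) = 9699/10000 ≈ 0.969900
step 3 [1.5y] bond c/2=17/800: DF=(100257/100000 − 17/800·(0.976900+0.969900))/(1+17/800) = 2353/2500 ≈ 0.941200
step 4 [2y] zero: DF = P = 4679/5000 ≈ 0.935800
step 5 [2.5y] swap r/2=1095/47143: DF=(1 − 1095/47143·(0.976900+0.969900+0.941200+0.935800))/(1+1095/47143) = 1781/2000 ≈ 0.890500
step 6 [3y] swap r/2=1183/55960: DF=(1 − 1183/55960·(0.976900+0.969900+0.941200+0.935800+0.890500))/(1+1183/55960) = 8817/10000 ≈ 0.881700
step 7 [3.5y] zero: DF = P = 1061/1250 ≈ 0.848800
step 8 [4y] swap r/2=181/8091: DF=(1 − 181/8091·(0.976900+0.969900+0.941200+0.935800+0.890500+0.881700+0.848800))/(1+181/8091) = 8371/10000 ≈ 0.837100

1 1/2 9769/10000
2 1 9699/10000
3 3/2 2353/2500
4 2 4679/5000
5 5/2 1781/2000
6 3 8817/10000
7 7/2 1061/1250
8 4 8371/10000
DF(4y) = 8371/10000 ≈ 0.837100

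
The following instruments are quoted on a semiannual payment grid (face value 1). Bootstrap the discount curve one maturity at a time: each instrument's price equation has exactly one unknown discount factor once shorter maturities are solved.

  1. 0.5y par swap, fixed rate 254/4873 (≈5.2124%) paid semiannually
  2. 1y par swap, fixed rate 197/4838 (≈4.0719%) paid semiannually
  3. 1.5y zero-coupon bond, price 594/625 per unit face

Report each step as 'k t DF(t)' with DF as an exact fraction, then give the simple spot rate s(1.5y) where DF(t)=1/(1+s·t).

1 1/2 4873/5000
2 1 4803/5000
3 3/2 594/625
s(1.5y) = (1/(594/625) − 1)/(3/2) = 31/891 ≈ 3.4792%

step 1 [0.5y] swap r/2=127/4873: DF=(1 − 127/4873·(0))/(1+127/4873) = 4873/5000 ≈ 0.974600
step 2 [1y] swap r/2=197/9676: DF=(1 − 197/9676·(0.974600))/(1+197/9676) = 4803/5000 ≈ 0.960600
step 3 [1.5y] zero: DF = P = 594/625 ≈ 0.950400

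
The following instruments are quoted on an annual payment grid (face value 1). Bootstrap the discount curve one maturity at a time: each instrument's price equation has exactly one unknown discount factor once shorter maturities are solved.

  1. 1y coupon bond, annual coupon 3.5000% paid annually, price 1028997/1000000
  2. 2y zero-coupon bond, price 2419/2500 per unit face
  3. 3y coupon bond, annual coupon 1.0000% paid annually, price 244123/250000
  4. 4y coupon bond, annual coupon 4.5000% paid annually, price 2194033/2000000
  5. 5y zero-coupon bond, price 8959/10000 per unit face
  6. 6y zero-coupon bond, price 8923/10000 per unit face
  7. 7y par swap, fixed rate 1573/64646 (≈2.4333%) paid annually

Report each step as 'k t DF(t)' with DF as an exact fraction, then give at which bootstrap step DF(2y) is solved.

step 1 [1y] bond c/1=7/200: DF=(1028997/1000000 − 7/200·(0))/(1+7/200) = 4971/5000 ≈ 0.994200
step 2 [2y] zero: DF = P = 2419/2500 ≈ 0.967600
step 3 [3y] bond c/1=1/100: DF=(244123/250000 − 1/100·(0.994200+0.967600))/(1+1/100) = 4737/5000 ≈ 0.947400
step 4 [4y] bond c/1=9/200: DF=(2194033/2000000 − 9/200·(0.994200+0.967600+0.947400))/(1+9/200) = 1849/2000 ≈ 0.924500
step 5 [5y] zero: DF = P = 8959/10000 ≈ 0.895900
step 6 [6y] zero: DF = P = 8923/10000 ≈ 0.892300
step 7 [7y] swap r/1=1573/64646: DF=(1 − 1573/64646·(0.994200+0.967600+0.947400+0.924500+0.895900+0.892300))/(1+1573/64646) = 8427/10000 ≈ 0.842700

1 1 4971/5000
2 2 2419/2500
3 3 4737/5000
4 4 1849/2000
5 5 8959/10000
6 6 8923/10000
7 7 8427/10000
DF(2y) is solved at step 2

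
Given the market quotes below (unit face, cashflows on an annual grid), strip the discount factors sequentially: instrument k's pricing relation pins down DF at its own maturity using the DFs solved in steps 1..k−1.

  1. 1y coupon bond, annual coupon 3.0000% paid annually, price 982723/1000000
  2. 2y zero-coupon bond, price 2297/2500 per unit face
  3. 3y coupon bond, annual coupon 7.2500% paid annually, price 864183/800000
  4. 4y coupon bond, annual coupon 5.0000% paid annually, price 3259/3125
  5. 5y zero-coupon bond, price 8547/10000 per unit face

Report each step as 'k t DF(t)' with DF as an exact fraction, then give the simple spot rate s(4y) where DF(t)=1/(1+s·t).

1 1 9541/10000
2 2 2297/2500
3 3 4403/5000
4 4 8621/10000
5 5 8547/10000
s(4y) = (1/(8621/10000) − 1)/(4) = 1379/34484 ≈ 3.9990%

step 1 [1y] bond c/1=3/100: DF=(982723/1000000 − 3/100·(0))/(1+3/100) = 9541/10000 ≈ 0.954100
step 2 [2y] zero: DF = P = 2297/2500 ≈ 0.918800
step 3 [3y] bond c/1=29/400: DF=(864183/800000 − 29/400·(0.954100+0.918800))/(1+29/400) = 4403/5000 ≈ 0.880600
step 4 [4y] bond c/1=1/20: DF=(3259/3125 − 1/20·(0.954100+0.918800+0.880600))/(1+1/20) = 8621/10000 ≈ 0.862100
step 5 [5y] zero: DF = P = 8547/10000 ≈ 0.854700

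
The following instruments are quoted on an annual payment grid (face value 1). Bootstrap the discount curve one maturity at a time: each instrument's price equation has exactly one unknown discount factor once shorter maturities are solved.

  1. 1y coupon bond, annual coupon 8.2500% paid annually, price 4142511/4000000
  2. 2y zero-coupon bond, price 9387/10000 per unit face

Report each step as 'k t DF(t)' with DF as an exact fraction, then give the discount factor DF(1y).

1 1 9567/10000
2 2 9387/10000
DF(1y) = 9567/10000 ≈ 0.956700

step 1 [1y] bond c/1=33/400: DF=(4142511/4000000 − 33/400·(0))/(1+33/400) = 9567/10000 ≈ 0.956700
step 2 [2y] zero: DF = P = 9387/10000 ≈ 0.938700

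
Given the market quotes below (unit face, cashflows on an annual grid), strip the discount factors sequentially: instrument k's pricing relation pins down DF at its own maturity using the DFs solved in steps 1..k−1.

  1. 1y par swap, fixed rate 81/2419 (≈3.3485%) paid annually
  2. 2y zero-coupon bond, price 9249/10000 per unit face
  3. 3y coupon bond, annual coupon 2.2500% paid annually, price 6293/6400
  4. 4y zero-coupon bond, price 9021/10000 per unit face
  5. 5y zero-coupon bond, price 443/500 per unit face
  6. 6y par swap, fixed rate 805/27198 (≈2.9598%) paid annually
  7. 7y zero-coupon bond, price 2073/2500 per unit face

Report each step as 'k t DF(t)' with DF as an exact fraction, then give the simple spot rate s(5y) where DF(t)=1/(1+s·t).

1 1 2419/2500
2 2 9249/10000
3 3 23/25
4 4 9021/10000
5 5 443/500
6 6 839/1000
7 7 2073/2500
s(5y) = (1/(443/500) − 1)/(5) = 57/2215 ≈ 2.5734%

step 1 [1y] swap r/1=81/2419: DF=(1 − 81/2419·(0))/(1+81/2419) = 2419/2500 ≈ 0.967600
step 2 [2y] zero: DF = P = 9249/10000 ≈ 0.924900
step 3 [3y] bond c/1=9/400: DF=(6293/6400 − 9/400·(0.967600+0.924900))/(1+9/400) = 23/25 ≈ 0.920000
step 4 [4y] zero: DF = P = 9021/10000 ≈ 0.902100
step 5 [5y] zero: DF = P = 443/500 ≈ 0.886000
step 6 [6y] swap r/1=805/27198: DF=(1 − 805/27198·(0.967600+0.924900+0.920000+0.902100+0.886000))/(1+805/27198) = 839/1000 ≈ 0.839000
step 7 [7y] zero: DF = P = 2073/2500 ≈ 0.829200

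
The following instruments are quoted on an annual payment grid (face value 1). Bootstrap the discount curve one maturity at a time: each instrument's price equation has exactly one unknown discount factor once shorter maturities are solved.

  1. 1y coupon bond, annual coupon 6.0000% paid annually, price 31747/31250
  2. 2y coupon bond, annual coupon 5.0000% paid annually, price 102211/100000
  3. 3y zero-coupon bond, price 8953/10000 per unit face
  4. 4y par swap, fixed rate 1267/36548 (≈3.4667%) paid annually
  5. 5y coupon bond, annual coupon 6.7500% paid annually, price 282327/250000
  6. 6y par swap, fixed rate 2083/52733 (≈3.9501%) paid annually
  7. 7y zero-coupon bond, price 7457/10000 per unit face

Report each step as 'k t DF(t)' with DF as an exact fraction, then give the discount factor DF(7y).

step 1 [1y] bond c/1=3/50: DF=(31747/31250 − 3/50·(0))/(1+3/50) = 599/625 ≈ 0.958400
step 2 [2y] bond c/1=1/20: DF=(102211/100000 − 1/20·(0.958400))/(1+1/20) = 4639/5000 ≈ 0.927800
step 3 [3y] zero: DF = P = 8953/10000 ≈ 0.895300
step 4 [4y] swap r/1=1267/36548: DF=(1 − 1267/36548·(0.958400+0.927800+0.895300))/(1+1267/36548) = 8733/10000 ≈ 0.873300
step 5 [5y] bond c/1=27/400: DF=(282327/250000 − 27/400·(0.958400+0.927800+0.895300+0.873300))/(1+27/400) = 2067/2500 ≈ 0.826800
step 6 [6y] swap r/1=2083/52733: DF=(1 − 2083/52733·(0.958400+0.927800+0.895300+0.873300+0.826800))/(1+2083/52733) = 7917/10000 ≈ 0.791700
step 7 [7y] zero: DF = P = 7457/10000 ≈ 0.745700

1 1 599/625
2 2 4639/5000
3 3 8953/10000
4 4 8733/10000
5 5 2067/2500
6 6 7917/10000
7 7 7457/10000
DF(7y) = 7457/10000 ≈ 0.745700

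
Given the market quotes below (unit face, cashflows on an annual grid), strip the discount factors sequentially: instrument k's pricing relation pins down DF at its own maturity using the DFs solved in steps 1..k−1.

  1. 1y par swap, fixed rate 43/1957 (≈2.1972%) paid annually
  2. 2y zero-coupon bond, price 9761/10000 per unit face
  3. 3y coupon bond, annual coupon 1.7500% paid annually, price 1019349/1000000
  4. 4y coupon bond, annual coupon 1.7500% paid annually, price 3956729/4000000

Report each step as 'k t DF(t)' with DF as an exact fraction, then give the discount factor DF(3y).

1 1 1957/2000
2 2 9761/10000
3 3 4841/5000
4 4 9219/10000
DF(3y) = 4841/5000 ≈ 0.968200

step 1 [1y] swap r/1=43/1957: DF=(1 − 43/1957·(0))/(1+43/1957) = 1957/2000 ≈ 0.978500
step 2 [2y] zero: DF = P = 9761/10000 ≈ 0.976100
step 3 [3y] bond c/1=7/400: DF=(1019349/1000000 − 7/400·(0.978500+0.976100))/(1+7/400) = 4841/5000 ≈ 0.968200
step 4 [4y] bond c/1=7/400: DF=(3956729/4000000 − 7/400·(0.978500+0.976100+0.968200))/(1+7/400) = 9219/10000 ≈ 0.921900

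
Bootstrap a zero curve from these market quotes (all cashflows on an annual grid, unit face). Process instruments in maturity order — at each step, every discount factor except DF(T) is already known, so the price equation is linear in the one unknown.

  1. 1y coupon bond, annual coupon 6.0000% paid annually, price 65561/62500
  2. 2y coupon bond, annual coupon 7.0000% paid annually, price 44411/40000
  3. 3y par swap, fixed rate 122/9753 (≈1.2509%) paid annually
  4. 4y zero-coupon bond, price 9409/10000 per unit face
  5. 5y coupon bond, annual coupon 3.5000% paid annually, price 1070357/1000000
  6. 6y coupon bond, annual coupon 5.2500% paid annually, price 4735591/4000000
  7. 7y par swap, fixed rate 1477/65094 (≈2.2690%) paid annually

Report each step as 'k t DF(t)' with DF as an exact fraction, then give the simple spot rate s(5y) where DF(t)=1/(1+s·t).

step 1 [1y] bond c/1=3/50: DF=(65561/62500 − 3/50·(0))/(1+3/50) = 1237/1250 ≈ 0.989600
step 2 [2y] bond c/1=7/100: DF=(44411/40000 − 7/100·(0.989600))/(1+7/100) = 9729/10000 ≈ 0.972900
step 3 [3y] swap r/1=122/9753: DF=(1 − 122/9753·(0.989600+0.972900))/(1+122/9753) = 4817/5000 ≈ 0.963400
step 4 [4y] zero: DF = P = 9409/10000 ≈ 0.940900
step 5 [5y] bond c/1=7/200: DF=(1070357/1000000 − 7/200·(0.989600+0.972900+0.963400+0.940900))/(1+7/200) = 4517/5000 ≈ 0.903400
step 6 [6y] bond c/1=21/400: DF=(4735591/4000000 − 21/400·(0.989600+0.972900+0.963400+0.940900+0.903400))/(1+21/400) = 8869/10000 ≈ 0.886900
step 7 [7y] swap r/1=1477/65094: DF=(1 − 1477/65094·(0.989600+0.972900+0.963400+0.940900+0.903400+0.886900))/(1+1477/65094) = 8523/10000 ≈ 0.852300

1 1 1237/1250
2 2 9729/10000
3 3 4817/5000
4 4 9409/10000
5 5 4517/5000
6 6 8869/10000
7 7 8523/10000
s(5y) = (1/(4517/5000) − 1)/(5) = 483/22585 ≈ 2.1386%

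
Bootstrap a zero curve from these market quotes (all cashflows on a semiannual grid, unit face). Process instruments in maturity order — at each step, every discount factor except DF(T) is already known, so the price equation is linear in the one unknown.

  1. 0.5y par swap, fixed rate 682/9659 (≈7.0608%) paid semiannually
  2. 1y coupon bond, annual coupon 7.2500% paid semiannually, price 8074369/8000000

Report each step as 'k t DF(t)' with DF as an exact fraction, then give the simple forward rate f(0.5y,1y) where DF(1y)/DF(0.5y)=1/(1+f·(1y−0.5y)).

1 1/2 9659/10000
2 1 4701/5000
f(0.5y,1y) = ((9659/10000)/(4701/5000) − 1)/(1/2) = 257/4701 ≈ 5.4669%

step 1 [0.5y] swap r/2=341/9659: DF=(1 − 341/9659·(0))/(1+341/9659) = 9659/10000 ≈ 0.965900
step 2 [1y] bond c/2=29/800: DF=(8074369/8000000 − 29/800·(0.965900))/(1+29/800) = 4701/5000 ≈ 0.940200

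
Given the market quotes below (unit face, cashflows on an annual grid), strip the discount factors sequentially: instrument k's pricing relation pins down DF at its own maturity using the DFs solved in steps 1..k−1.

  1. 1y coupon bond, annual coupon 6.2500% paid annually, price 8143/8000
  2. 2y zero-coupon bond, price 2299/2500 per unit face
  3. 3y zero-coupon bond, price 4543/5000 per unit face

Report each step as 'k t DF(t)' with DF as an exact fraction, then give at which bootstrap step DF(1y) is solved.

1 1 479/500
2 2 2299/2500
3 3 4543/5000
DF(1y) is solved at step 1

step 1 [1y] bond c/1=1/16: DF=(8143/8000 − 1/16·(0))/(1+1/16) = 479/500 ≈ 0.958000
step 2 [2y] zero: DF = P = 2299/2500 ≈ 0.919600
step 3 [3y] zero: DF = P = 4543/5000 ≈ 0.908600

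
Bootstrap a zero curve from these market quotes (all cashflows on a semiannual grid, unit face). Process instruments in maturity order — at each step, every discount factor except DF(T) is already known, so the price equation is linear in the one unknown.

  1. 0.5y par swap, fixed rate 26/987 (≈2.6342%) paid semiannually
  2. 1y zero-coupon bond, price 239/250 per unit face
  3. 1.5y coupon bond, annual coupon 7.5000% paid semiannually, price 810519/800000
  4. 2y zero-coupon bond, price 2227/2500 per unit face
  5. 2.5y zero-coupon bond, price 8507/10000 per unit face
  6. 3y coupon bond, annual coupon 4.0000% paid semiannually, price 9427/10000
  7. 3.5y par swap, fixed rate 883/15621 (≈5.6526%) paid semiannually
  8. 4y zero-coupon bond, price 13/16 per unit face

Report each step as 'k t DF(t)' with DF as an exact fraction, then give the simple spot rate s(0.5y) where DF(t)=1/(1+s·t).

step 1 [0.5y] swap r/2=13/987: DF=(1 − 13/987·(0))/(1+13/987) = 987/1000 ≈ 0.987000
step 2 [1y] zero: DF = P = 239/250 ≈ 0.956000
step 3 [1.5y] bond c/2=3/80: DF=(810519/800000 − 3/80·(0.987000+0.956000))/(1+3/80) = 9063/10000 ≈ 0.906300
step 4 [2y] zero: DF = P = 2227/2500 ≈ 0.890800
step 5 [2.5y] zero: DF = P = 8507/10000 ≈ 0.850700
step 6 [3y] bond c/2=1/50: DF=(9427/10000 − 1/50·(0.987000+0.956000+0.906300+0.890800+0.850700))/(1+1/50) = 4171/5000 ≈ 0.834200
step 7 [3.5y] swap r/2=883/31242: DF=(1 − 883/31242·(0.987000+0.956000+0.906300+0.890800+0.850700+0.834200))/(1+883/31242) = 4117/5000 ≈ 0.823400
step 8 [4y] zero: DF = P = 13/16 ≈ 0.812500

1 1/2 987/1000
2 1 239/250
3 3/2 9063/10000
4 2 2227/2500
5 5/2 8507/10000
6 3 4171/5000
7 7/2 4117/5000
8 4 13/16
s(0.5y) = (1/(987/1000) − 1)/(1/2) = 26/987 ≈ 2.6342%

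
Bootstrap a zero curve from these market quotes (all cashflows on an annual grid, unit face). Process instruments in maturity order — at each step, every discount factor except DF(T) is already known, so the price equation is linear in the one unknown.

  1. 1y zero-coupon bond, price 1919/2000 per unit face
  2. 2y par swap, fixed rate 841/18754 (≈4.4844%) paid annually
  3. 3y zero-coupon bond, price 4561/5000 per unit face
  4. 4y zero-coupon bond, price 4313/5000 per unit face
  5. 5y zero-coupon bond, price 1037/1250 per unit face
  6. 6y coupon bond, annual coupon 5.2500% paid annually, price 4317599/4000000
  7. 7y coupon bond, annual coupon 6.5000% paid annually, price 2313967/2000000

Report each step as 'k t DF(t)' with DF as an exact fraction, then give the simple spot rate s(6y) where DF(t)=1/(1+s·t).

step 1 [1y] zero: DF = P = 1919/2000 ≈ 0.959500
step 2 [2y] swap r/1=841/18754: DF=(1 − 841/18754·(0.959500))/(1+841/18754) = 9159/10000 ≈ 0.915900
step 3 [3y] zero: DF = P = 4561/5000 ≈ 0.912200
step 4 [4y] zero: DF = P = 4313/5000 ≈ 0.862600
step 5 [5y] zero: DF = P = 1037/1250 ≈ 0.829600
step 6 [6y] bond c/1=21/400: DF=(4317599/4000000 − 21/400·(0.959500+0.915900+0.912200+0.862600+0.829600))/(1+21/400) = 8021/10000 ≈ 0.802100
step 7 [7y] bond c/1=13/200: DF=(2313967/2000000 − 13/200·(0.959500+0.915900+0.912200+0.862600+0.829600+0.802100))/(1+13/200) = 191/250 ≈ 0.764000

1 1 1919/2000
2 2 9159/10000
3 3 4561/5000
4 4 4313/5000
5 5 1037/1250
6 6 8021/10000
7 7 191/250
s(6y) = (1/(8021/10000) − 1)/(6) = 1979/48126 ≈ 4.1121%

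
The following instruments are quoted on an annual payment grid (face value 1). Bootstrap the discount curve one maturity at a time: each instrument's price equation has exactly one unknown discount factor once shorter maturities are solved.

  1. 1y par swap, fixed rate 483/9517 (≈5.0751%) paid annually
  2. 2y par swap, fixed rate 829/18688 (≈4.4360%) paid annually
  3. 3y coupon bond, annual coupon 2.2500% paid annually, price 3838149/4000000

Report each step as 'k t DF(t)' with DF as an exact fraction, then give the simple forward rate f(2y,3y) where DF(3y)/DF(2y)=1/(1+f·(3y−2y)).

step 1 [1y] swap r/1=483/9517: DF=(1 − 483/9517·(0))/(1+483/9517) = 9517/10000 ≈ 0.951700
step 2 [2y] swap r/1=829/18688: DF=(1 − 829/18688·(0.951700))/(1+829/18688) = 9171/10000 ≈ 0.917100
step 3 [3y] bond c/1=9/400: DF=(3838149/4000000 − 9/400·(0.951700+0.917100))/(1+9/400) = 8973/10000 ≈ 0.897300

1 1 9517/10000
2 2 9171/10000
3 3 8973/10000
f(2y,3y) = ((9171/10000)/(8973/10000) − 1)/(1) = 22/997 ≈ 2.2066%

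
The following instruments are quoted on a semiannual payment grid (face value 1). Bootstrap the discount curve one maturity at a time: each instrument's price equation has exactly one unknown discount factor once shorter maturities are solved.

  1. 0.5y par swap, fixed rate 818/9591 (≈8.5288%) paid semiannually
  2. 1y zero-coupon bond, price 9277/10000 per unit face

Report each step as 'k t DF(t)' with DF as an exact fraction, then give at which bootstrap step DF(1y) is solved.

1 1/2 9591/10000
2 1 9277/10000
DF(1y) is solved at step 2

step 1 [0.5y] swap r/2=409/9591: DF=(1 − 409/9591·(0))/(1+409/9591) = 9591/10000 ≈ 0.959100
step 2 [1y] zero: DF = P = 9277/10000 ≈ 0.927700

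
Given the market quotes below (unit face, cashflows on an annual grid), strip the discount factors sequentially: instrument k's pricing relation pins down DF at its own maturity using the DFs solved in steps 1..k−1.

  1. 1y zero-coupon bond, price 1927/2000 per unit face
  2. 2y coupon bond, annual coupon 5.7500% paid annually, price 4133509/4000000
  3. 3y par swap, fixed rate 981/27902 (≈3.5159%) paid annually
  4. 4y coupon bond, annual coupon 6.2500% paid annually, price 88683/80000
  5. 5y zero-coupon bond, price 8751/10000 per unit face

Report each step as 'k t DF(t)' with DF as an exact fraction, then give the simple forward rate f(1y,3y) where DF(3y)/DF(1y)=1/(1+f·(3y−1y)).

1 1 1927/2000
2 2 578/625
3 3 9019/10000
4 4 1099/1250
5 5 8751/10000
f(1y,3y) = ((1927/2000)/(9019/10000) − 1)/(2) = 308/9019 ≈ 3.4150%

step 1 [1y] zero: DF = P = 1927/2000 ≈ 0.963500
step 2 [2y] bond c/1=23/400: DF=(4133509/4000000 − 23/400·(0.963500))/(1+23/400) = 578/625 ≈ 0.924800
step 3 [3y] swap r/1=981/27902: DF=(1 − 981/27902·(0.963500+0.924800))/(1+981/27902) = 9019/10000 ≈ 0.901900
step 4 [4y] bond c/1=1/16: DF=(88683/80000 − 1/16·(0.963500+0.924800+0.901900))/(1+1/16) = 1099/1250 ≈ 0.879200
step 5 [5y] zero: DF = P = 8751/10000 ≈ 0.875100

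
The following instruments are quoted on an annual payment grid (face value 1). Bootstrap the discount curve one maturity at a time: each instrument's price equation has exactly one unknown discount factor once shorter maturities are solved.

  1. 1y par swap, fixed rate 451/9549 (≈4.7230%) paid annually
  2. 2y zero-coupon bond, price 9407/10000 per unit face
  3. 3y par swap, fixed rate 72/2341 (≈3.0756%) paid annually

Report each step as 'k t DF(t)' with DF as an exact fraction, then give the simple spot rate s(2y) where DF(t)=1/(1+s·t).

1 1 9549/10000
2 2 9407/10000
3 3 571/625
s(2y) = (1/(9407/10000) − 1)/(2) = 593/18814 ≈ 3.1519%

step 1 [1y] swap r/1=451/9549: DF=(1 − 451/9549·(0))/(1+451/9549) = 9549/10000 ≈ 0.954900
step 2 [2y] zero: DF = P = 9407/10000 ≈ 0.940700
step 3 [3y] swap r/1=72/2341: DF=(1 − 72/2341·(0.954900+0.940700))/(1+72/2341) = 571/625 ≈ 0.913600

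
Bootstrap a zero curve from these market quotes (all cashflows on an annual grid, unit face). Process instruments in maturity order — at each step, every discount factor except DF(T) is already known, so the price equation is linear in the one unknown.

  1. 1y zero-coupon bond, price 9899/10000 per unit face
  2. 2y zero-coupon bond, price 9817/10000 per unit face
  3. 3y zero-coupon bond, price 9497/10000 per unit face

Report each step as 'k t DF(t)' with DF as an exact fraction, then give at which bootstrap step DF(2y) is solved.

step 1 [1y] zero: DF = P = 9899/10000 ≈ 0.989900
step 2 [2y] zero: DF = P = 9817/10000 ≈ 0.981700
step 3 [3y] zero: DF = P = 9497/10000 ≈ 0.949700

1 1 9899/10000
2 2 9817/10000
3 3 9497/10000
DF(2y) is solved at step 2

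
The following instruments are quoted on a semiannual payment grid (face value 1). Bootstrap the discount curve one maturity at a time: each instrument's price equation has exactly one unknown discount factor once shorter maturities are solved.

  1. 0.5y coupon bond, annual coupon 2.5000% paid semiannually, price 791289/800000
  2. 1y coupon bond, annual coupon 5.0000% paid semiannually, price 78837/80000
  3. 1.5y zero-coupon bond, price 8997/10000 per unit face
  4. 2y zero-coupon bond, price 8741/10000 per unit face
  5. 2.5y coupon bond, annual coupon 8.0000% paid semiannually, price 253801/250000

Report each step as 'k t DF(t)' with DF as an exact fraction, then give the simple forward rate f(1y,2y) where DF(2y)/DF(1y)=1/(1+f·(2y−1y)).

step 1 [0.5y] bond c/2=1/80: DF=(791289/800000 − 1/80·(0))/(1+1/80) = 9769/10000 ≈ 0.976900
step 2 [1y] bond c/2=1/40: DF=(78837/80000 − 1/40·(0.976900))/(1+1/40) = 586/625 ≈ 0.937600
step 3 [1.5y] zero: DF = P = 8997/10000 ≈ 0.899700
step 4 [2y] zero: DF = P = 8741/10000 ≈ 0.874100
step 5 [2.5y] bond c/2=1/25: DF=(253801/250000 − 1/25·(0.976900+0.937600+0.899700+0.874100))/(1+1/25) = 8343/10000 ≈ 0.834300

1 1/2 9769/10000
2 1 586/625
3 3/2 8997/10000
4 2 8741/10000
5 5/2 8343/10000
f(1y,2y) = ((586/625)/(8741/10000) − 1)/(1) = 635/8741 ≈ 7.2646%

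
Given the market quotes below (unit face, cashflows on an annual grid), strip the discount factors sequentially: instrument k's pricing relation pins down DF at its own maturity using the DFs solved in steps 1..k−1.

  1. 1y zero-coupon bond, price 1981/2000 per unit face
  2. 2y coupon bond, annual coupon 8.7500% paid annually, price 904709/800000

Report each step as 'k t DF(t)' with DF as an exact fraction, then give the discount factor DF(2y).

step 1 [1y] zero: DF = P = 1981/2000 ≈ 0.990500
step 2 [2y] bond c/1=7/80: DF=(904709/800000 − 7/80·(0.990500))/(1+7/80) = 4801/5000 ≈ 0.960200

1 1 1981/2000
2 2 4801/5000
DF(2y) = 4801/5000 ≈ 0.960200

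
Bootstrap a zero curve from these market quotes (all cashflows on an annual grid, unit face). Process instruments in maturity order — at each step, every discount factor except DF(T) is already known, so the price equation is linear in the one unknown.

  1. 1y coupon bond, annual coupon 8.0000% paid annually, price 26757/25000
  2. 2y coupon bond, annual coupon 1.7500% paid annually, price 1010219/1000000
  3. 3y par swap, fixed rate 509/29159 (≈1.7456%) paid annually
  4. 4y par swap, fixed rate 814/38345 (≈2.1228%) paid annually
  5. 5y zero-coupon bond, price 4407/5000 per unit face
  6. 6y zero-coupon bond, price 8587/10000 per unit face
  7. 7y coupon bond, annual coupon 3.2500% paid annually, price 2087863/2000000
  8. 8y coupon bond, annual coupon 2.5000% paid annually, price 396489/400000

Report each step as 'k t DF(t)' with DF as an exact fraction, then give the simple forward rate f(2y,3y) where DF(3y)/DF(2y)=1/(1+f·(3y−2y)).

step 1 [1y] bond c/1=2/25: DF=(26757/25000 − 2/25·(0))/(1+2/25) = 991/1000 ≈ 0.991000
step 2 [2y] bond c/1=7/400: DF=(1010219/1000000 − 7/400·(0.991000))/(1+7/400) = 4879/5000 ≈ 0.975800
step 3 [3y] swap r/1=509/29159: DF=(1 − 509/29159·(0.991000+0.975800))/(1+509/29159) = 9491/10000 ≈ 0.949100
step 4 [4y] swap r/1=814/38345: DF=(1 − 814/38345·(0.991000+0.975800+0.949100))/(1+814/38345) = 4593/5000 ≈ 0.918600
step 5 [5y] zero: DF = P = 4407/5000 ≈ 0.881400
step 6 [6y] zero: DF = P = 8587/10000 ≈ 0.858700
step 7 [7y] bond c/1=13/400: DF=(2087863/2000000 − 13/400·(0.991000+0.975800+0.949100+0.918600+0.881400+0.858700))/(1+13/400) = 2089/2500 ≈ 0.835600
step 8 [8y] bond c/1=1/40: DF=(396489/400000 − 1/40·(0.991000+0.975800+0.949100+0.918600+0.881400+0.858700+0.835600))/(1+1/40) = 8107/10000 ≈ 0.810700

1 1 991/1000
2 2 4879/5000
3 3 9491/10000
4 4 4593/5000
5 5 4407/5000
6 6 8587/10000
7 7 2089/2500
8 8 8107/10000
f(2y,3y) = ((4879/5000)/(9491/10000) − 1)/(1) = 267/9491 ≈ 2.8132%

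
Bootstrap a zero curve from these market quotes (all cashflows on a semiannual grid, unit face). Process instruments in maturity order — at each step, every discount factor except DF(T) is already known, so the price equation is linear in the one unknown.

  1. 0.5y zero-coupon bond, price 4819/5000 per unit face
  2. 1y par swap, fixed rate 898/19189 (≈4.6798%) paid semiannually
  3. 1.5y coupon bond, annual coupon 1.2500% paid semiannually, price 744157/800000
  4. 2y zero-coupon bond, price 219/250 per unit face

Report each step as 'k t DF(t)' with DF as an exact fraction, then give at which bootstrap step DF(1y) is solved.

step 1 [0.5y] zero: DF = P = 4819/5000 ≈ 0.963800
step 2 [1y] swap r/2=449/19189: DF=(1 − 449/19189·(0.963800))/(1+449/19189) = 9551/10000 ≈ 0.955100
step 3 [1.5y] bond c/2=1/160: DF=(744157/800000 − 1/160·(0.963800+0.955100))/(1+1/160) = 73/80 ≈ 0.912500
step 4 [2y] zero: DF = P = 219/250 ≈ 0.876000

1 1/2 4819/5000
2 1 9551/10000
3 3/2 73/80
4 2 219/250
DF(1y) is solved at step 2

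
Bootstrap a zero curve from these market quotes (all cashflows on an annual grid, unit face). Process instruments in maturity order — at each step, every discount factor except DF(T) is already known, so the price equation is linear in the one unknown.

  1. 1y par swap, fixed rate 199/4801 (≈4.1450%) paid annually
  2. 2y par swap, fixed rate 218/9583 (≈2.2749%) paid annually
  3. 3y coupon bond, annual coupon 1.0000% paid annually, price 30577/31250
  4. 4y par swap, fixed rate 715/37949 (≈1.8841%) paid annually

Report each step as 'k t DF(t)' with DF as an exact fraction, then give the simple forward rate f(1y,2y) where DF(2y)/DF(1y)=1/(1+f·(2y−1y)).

step 1 [1y] swap r/1=199/4801: DF=(1 − 199/4801·(0))/(1+199/4801) = 4801/5000 ≈ 0.960200
step 2 [2y] swap r/1=218/9583: DF=(1 − 218/9583·(0.960200))/(1+218/9583) = 2391/2500 ≈ 0.956400
step 3 [3y] bond c/1=1/100: DF=(30577/31250 − 1/100·(0.960200+0.956400))/(1+1/100) = 4749/5000 ≈ 0.949800
step 4 [4y] swap r/1=715/37949: DF=(1 − 715/37949·(0.960200+0.956400+0.949800))/(1+715/37949) = 1857/2000 ≈ 0.928500

1 1 4801/5000
2 2 2391/2500
3 3 4749/5000
4 4 1857/2000
f(1y,2y) = ((4801/5000)/(2391/2500) − 1)/(1) = 19/4782 ≈ 0.3973%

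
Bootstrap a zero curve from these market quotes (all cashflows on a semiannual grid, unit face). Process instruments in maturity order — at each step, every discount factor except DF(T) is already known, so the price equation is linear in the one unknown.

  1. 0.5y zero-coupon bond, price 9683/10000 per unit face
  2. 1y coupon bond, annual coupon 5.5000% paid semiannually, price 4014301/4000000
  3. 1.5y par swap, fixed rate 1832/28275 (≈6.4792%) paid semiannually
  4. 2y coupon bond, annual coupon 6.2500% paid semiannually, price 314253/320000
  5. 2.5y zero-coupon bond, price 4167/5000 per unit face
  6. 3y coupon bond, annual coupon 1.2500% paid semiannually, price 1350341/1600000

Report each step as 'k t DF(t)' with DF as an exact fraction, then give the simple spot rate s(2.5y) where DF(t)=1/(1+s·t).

1 1/2 9683/10000
2 1 2377/2500
3 3/2 2271/2500
4 2 4333/5000
5 5/2 4167/5000
6 3 4053/5000
s(2.5y) = (1/(4167/5000) − 1)/(5/2) = 1666/20835 ≈ 7.9962%

step 1 [0.5y] zero: DF = P = 9683/10000 ≈ 0.968300
step 2 [1y] bond c/2=11/400: DF=(4014301/4000000 − 11/400·(0.968300))/(1+11/400) = 2377/2500 ≈ 0.950800
step 3 [1.5y] swap r/2=916/28275: DF=(1 − 916/28275·(0.968300+0.950800))/(1+916/28275) = 2271/2500 ≈ 0.908400
step 4 [2y] bond c/2=1/32: DF=(314253/320000 − 1/32·(0.968300+0.950800+0.908400))/(1+1/32) = 4333/5000 ≈ 0.866600
step 5 [2.5y] zero: DF = P = 4167/5000 ≈ 0.833400
step 6 [3y] bond c/2=1/160: DF=(1350341/1600000 − 1/160·(0.968300+0.950800+0.908400+0.866600+0.833400))/(1+1/160) = 4053/5000 ≈ 0.810600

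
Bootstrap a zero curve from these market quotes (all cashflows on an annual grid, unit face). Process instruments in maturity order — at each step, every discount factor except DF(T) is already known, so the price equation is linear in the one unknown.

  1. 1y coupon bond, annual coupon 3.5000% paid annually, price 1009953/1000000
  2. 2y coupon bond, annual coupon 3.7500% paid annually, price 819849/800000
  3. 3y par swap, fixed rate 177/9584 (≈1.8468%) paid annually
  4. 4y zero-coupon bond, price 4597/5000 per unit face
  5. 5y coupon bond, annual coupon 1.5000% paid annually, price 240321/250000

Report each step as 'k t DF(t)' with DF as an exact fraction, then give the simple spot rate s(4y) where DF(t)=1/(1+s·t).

1 1 4879/5000
2 2 381/400
3 3 9469/10000
4 4 4597/5000
5 5 891/1000
s(4y) = (1/(4597/5000) − 1)/(4) = 403/18388 ≈ 2.1916%

step 1 [1y] bond c/1=7/200: DF=(1009953/1000000 − 7/200·(0))/(1+7/200) = 4879/5000 ≈ 0.975800
step 2 [2y] bond c/1=3/80: DF=(819849/800000 − 3/80·(0.975800))/(1+3/80) = 381/400 ≈ 0.952500
step 3 [3y] swap r/1=177/9584: DF=(1 − 177/9584·(0.975800+0.952500))/(1+177/9584) = 9469/10000 ≈ 0.946900
step 4 [4y] zero: DF = P = 4597/5000 ≈ 0.919400
step 5 [5y] bond c/1=3/200: DF=(240321/250000 − 3/200·(0.975800+0.952500+0.946900+0.919400))/(1+3/200) = 891/1000 ≈ 0.891000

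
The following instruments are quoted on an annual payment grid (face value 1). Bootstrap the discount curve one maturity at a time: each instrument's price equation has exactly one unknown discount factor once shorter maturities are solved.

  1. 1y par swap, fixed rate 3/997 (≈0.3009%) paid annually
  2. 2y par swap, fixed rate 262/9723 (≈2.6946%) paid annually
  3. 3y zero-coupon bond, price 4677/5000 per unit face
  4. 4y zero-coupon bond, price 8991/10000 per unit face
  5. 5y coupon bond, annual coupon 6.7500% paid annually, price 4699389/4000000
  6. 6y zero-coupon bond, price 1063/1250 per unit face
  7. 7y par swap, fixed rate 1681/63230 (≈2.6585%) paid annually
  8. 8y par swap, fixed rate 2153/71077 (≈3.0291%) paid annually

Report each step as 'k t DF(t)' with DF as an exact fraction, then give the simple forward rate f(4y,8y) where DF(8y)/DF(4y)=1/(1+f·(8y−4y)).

1 1 997/1000
2 2 2369/2500
3 3 4677/5000
4 4 8991/10000
5 5 1077/1250
6 6 1063/1250
7 7 8319/10000
8 8 7847/10000
f(4y,8y) = ((8991/10000)/(7847/10000) − 1)/(4) = 286/7847 ≈ 3.6447%

step 1 [1y] swap r/1=3/997: DF=(1 − 3/997·(0))/(1+3/997) = 997/1000 ≈ 0.997000
step 2 [2y] swap r/1=262/9723: DF=(1 − 262/9723·(0.997000))/(1+262/9723) = 2369/2500 ≈ 0.947600
step 3 [3y] zero: DF = P = 4677/5000 ≈ 0.935400
step 4 [4y] zero: DF = P = 8991/10000 ≈ 0.899100
step 5 [5y] bond c/1=27/400: DF=(4699389/4000000 − 27/400·(0.997000+0.947600+0.935400+0.899100))/(1+27/400) = 1077/1250 ≈ 0.861600
step 6 [6y] zero: DF = P = 1063/1250 ≈ 0.850400
step 7 [7y] swap r/1=1681/63230: DF=(1 − 1681/63230·(0.997000+0.947600+0.935400+0.899100+0.861600+0.850400))/(1+1681/63230) = 8319/10000 ≈ 0.831900
step 8 [8y] swap r/1=2153/71077: DF=(1 − 2153/71077·(0.997000+0.947600+0.935400+0.899100+0.861600+0.850400+0.831900))/(1+2153/71077) = 7847/10000 ≈ 0.784700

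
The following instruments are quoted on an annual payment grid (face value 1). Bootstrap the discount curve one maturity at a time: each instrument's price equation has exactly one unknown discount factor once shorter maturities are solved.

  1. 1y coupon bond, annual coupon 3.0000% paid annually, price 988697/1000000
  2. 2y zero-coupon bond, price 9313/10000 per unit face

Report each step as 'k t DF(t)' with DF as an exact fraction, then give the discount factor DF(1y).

step 1 [1y] bond c/1=3/100: DF=(988697/1000000 − 3/100·(0))/(1+3/100) = 9599/10000 ≈ 0.959900
step 2 [2y] zero: DF = P = 9313/10000 ≈ 0.931300

1 1 9599/10000
2 2 9313/10000
DF(1y) = 9599/10000 ≈ 0.959900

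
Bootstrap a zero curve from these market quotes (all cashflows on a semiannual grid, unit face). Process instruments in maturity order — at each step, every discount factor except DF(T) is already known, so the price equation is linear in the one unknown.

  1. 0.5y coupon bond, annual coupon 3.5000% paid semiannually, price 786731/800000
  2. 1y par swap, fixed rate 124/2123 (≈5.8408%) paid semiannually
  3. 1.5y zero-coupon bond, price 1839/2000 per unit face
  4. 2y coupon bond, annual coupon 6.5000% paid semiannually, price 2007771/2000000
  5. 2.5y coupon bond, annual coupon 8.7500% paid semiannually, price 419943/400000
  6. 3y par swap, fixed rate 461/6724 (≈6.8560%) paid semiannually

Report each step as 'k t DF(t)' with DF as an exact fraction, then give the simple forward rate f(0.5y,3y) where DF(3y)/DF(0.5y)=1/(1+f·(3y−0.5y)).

1 1/2 1933/2000
2 1 4721/5000
3 3/2 1839/2000
4 2 552/625
5 5/2 4251/5000
6 3 2039/2500
f(0.5y,3y) = ((1933/2000)/(2039/2500) − 1)/(5/2) = 1509/20390 ≈ 7.4007%

step 1 [0.5y] bond c/2=7/400: DF=(786731/800000 − 7/400·(0))/(1+7/400) = 1933/2000 ≈ 0.966500
step 2 [1y] swap r/2=62/2123: DF=(1 − 62/2123·(0.966500))/(1+62/2123) = 4721/5000 ≈ 0.944200
step 3 [1.5y] zero: DF = P = 1839/2000 ≈ 0.919500
step 4 [2y] bond c/2=13/400: DF=(2007771/2000000 − 13/400·(0.966500+0.944200+0.919500))/(1+13/400) = 552/625 ≈ 0.883200
step 5 [2.5y] bond c/2=7/160: DF=(419943/400000 − 7/160·(0.966500+0.944200+0.919500+0.883200))/(1+7/160) = 4251/5000 ≈ 0.850200
step 6 [3y] swap r/2=461/13448: DF=(1 − 461/13448·(0.966500+0.944200+0.919500+0.883200+0.850200))/(1+461/13448) = 2039/2500 ≈ 0.815600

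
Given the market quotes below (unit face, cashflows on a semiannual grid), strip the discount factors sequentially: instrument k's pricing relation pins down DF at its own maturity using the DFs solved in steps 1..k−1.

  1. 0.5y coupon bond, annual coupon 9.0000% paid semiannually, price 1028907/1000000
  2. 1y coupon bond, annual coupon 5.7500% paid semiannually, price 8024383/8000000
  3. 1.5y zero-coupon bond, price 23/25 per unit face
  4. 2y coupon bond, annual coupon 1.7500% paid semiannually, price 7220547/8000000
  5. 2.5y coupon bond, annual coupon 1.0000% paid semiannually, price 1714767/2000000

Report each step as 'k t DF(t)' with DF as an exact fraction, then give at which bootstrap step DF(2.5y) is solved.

1 1/2 4923/5000
2 1 379/400
3 3/2 23/25
4 2 87/100
5 5/2 4173/5000
DF(2.5y) is solved at step 5

step 1 [0.5y] bond c/2=9/200: DF=(1028907/1000000 − 9/200·(0))/(1+9/200) = 4923/5000 ≈ 0.984600
step 2 [1y] bond c/2=23/800: DF=(8024383/8000000 − 23/800·(0.984600))/(1+23/800) = 379/400 ≈ 0.947500
step 3 [1.5y] zero: DF = P = 23/25 ≈ 0.920000
step 4 [2y] bond c/2=7/800: DF=(7220547/8000000 − 7/800·(0.984600+0.947500+0.920000))/(1+7/800) = 87/100 ≈ 0.870000
step 5 [2.5y] bond c/2=1/200: DF=(1714767/2000000 − 1/200·(0.984600+0.947500+0.920000+0.870000))/(1+1/200) = 4173/5000 ≈ 0.834600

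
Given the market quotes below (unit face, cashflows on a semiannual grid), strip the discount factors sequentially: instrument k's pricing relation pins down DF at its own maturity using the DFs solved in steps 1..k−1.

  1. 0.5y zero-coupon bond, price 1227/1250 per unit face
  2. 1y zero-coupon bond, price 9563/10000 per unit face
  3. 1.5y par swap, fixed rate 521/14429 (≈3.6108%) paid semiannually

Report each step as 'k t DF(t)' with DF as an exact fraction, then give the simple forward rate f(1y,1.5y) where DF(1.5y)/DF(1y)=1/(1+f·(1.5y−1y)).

step 1 [0.5y] zero: DF = P = 1227/1250 ≈ 0.981600
step 2 [1y] zero: DF = P = 9563/10000 ≈ 0.956300
step 3 [1.5y] swap r/2=521/28858: DF=(1 − 521/28858·(0.981600+0.956300))/(1+521/28858) = 9479/10000 ≈ 0.947900

1 1/2 1227/1250
2 1 9563/10000
3 3/2 9479/10000
f(1y,1.5y) = ((9563/10000)/(9479/10000) − 1)/(1/2) = 168/9479 ≈ 1.7723%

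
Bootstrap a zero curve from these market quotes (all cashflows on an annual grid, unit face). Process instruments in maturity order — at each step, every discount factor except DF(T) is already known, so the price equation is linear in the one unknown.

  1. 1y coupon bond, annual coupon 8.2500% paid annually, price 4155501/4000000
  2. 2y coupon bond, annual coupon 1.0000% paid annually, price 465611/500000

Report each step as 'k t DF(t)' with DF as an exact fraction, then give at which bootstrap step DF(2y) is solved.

step 1 [1y] bond c/1=33/400: DF=(4155501/4000000 − 33/400·(0))/(1+33/400) = 9597/10000 ≈ 0.959700
step 2 [2y] bond c/1=1/100: DF=(465611/500000 − 1/100·(0.959700))/(1+1/100) = 73/80 ≈ 0.912500

1 1 9597/10000
2 2 73/80
DF(2y) is solved at step 2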